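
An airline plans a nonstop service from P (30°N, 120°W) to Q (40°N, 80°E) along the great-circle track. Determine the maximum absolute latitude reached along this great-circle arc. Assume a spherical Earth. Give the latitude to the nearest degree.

The great circle lies in the plane with unit normal n̂ = (p₁ × p₂)/|p₁ × p₂|.
Here n̂_z ≈ -0.238; the vertex latitude is φ_max = arccos|n̂_z| ≈ 76.2°.
Check via Clairaut: cos φ_max = |cos φ₁| · sin C = cos(30.0°)·sin(16.0°) ≈ 0.238, again giving ≈ 76.2°.

≈ 76°N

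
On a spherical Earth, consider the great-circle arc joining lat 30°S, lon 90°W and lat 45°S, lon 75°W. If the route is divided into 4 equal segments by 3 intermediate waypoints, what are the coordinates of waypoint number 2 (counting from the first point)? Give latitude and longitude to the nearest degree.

Convert each endpoint to a unit vector on the sphere (x = cos φ cos λ, y = cos φ sin λ, z = sin φ).
The central angle between the endpoints is δ = arccos(p₁·p₂) ≈ 0.333 rad (19.1°).
Interpolate at f = 2/4 with slerp weights a = sin((1−f)δ)/sin δ ≈ 0.507, b = sin(fδ)/sin δ ≈ 0.507.
p = a·p₁ + b·p₂ ≈ (0.093, -0.785, -0.612); φ = arcsin(p_z) ≈ -37.74°, λ = atan2(p_y, p_x) ≈ -83.26°.

≈ lat 38°S, lon 83°W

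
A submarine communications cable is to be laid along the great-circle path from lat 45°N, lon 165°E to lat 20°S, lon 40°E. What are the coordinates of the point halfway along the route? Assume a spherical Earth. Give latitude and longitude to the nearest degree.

≈ lat 25°N, lon 87°E

Convert each endpoint to a unit vector on the sphere (x = cos φ cos λ, y = cos φ sin λ, z = sin φ).
The central angle between the endpoints is δ = arccos(p₁·p₂) ≈ 2.243 rad (128.5°).
Interpolate at f = 1/2 with slerp weights a = sin((1−f)δ)/sin δ ≈ 1.152, b = sin(fδ)/sin δ ≈ 1.152.
p = a·p₁ + b·p₂ ≈ (0.042, 0.906, 0.420); φ = arcsin(p_z) ≈ 24.86°, λ = atan2(p_y, p_x) ≈ 87.32°.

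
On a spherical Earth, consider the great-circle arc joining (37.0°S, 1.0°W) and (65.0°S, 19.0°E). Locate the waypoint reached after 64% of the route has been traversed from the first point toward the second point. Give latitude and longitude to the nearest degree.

Convert each endpoint to a unit vector on the sphere (x = cos φ cos λ, y = cos φ sin λ, z = sin φ).
The central angle between the endpoints is δ = arccos(p₁·p₂) ≈ 0.530 rad (30.4°).
Interpolate at f = 0.64 with slerp weights a = sin((1−f)δ)/sin δ ≈ 0.375, b = sin(fδ)/sin δ ≈ 0.658.
p = a·p₁ + b·p₂ ≈ (0.563, 0.085, -0.822); φ = arcsin(p_z) ≈ -55.32°, λ = atan2(p_y, p_x) ≈ 8.63°.

≈ (55°S, 9°E)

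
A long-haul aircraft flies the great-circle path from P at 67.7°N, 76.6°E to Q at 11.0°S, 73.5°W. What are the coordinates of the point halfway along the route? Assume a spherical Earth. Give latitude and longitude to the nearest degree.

≈ 47°N, 57°W

The haversine formula gives a central angle δ ≈ 2.094 rad (120.0°) between the endpoints.
Interpolate at f = 1/2 with slerp weights a = sin((1−f)δ)/sin δ ≈ 0.999, b = sin(fδ)/sin δ ≈ 0.999.
p = a·p₁ + b·p₂ ≈ (0.367, -0.572, 0.734); φ = arcsin(p_z) ≈ 47.22°, λ = atan2(p_y, p_x) ≈ -57.34°.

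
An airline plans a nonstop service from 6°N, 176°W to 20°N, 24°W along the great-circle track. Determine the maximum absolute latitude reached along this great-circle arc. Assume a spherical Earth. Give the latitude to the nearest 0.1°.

The great circle lies in the plane with unit normal n̂ = (p₁ × p₂)/|p₁ × p₂|.
Here n̂_z ≈ +0.715; the vertex latitude is φ_max = arccos|n̂_z| ≈ 44.4°.
Check via Clairaut: cos φ_max = |cos φ₁| · sin C = cos(6.0°)·sin(45.9°) ≈ 0.715, again giving ≈ 44.4°.

≈ 44.4°N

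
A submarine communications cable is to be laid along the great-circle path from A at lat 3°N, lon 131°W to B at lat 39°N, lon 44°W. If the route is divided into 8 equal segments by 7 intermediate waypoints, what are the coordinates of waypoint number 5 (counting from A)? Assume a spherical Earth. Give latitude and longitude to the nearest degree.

≈ lat 32°N, lon 83°W

The haversine formula gives a central angle δ ≈ 1.497 rad (85.8°) between the endpoints.
Interpolate at f = 5/8 with slerp weights a = sin((1−f)δ)/sin δ ≈ 0.534, b = sin(fδ)/sin δ ≈ 0.807.
p = a·p₁ + b·p₂ ≈ (0.102, -0.838, 0.536); φ = arcsin(p_z) ≈ 32.41°, λ = atan2(p_y, p_x) ≈ -83.09°.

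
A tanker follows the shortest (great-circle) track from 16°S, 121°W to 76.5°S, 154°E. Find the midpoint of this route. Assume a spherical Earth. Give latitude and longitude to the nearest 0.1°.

≈ 51.1°S, 134.3°W

Convert each endpoint to a unit vector on the sphere (x = cos φ cos λ, y = cos φ sin λ, z = sin φ).
The central angle between the endpoints is δ = arccos(p₁·p₂) ≈ 1.279 rad (73.3°).
Interpolate at f = 1/2 with slerp weights a = sin((1−f)δ)/sin δ ≈ 0.623, b = sin(fδ)/sin δ ≈ 0.623.
p = a·p₁ + b·p₂ ≈ (-0.439, -0.450, -0.778); φ = arcsin(p_z) ≈ -51.05°, λ = atan2(p_y, p_x) ≈ -134.33°.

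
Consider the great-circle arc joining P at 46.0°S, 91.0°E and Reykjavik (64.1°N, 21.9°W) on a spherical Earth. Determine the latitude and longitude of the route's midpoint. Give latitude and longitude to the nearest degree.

Write both endpoints as unit vectors p₁, p₂ with components (cos φ cos λ, cos φ sin λ, sin φ).
The central angle between the endpoints is δ = arccos(p₁·p₂) ≈ 2.442 rad (139.9°).
Interpolate at f = 1/2 with slerp weights a = sin((1−f)δ)/sin δ ≈ 1.459, b = sin(fδ)/sin δ ≈ 1.459.
p = a·p₁ + b·p₂ ≈ (0.574, 0.776, 0.263); φ = arcsin(p_z) ≈ 15.25°, λ = atan2(p_y, p_x) ≈ 53.52°.

≈ 15°N, 54°E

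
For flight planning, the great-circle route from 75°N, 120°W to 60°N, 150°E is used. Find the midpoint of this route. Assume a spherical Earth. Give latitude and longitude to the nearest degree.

≈ 73°N, 177°E

Write both endpoints as unit vectors p₁, p₂ with components (cos φ cos λ, cos φ sin λ, sin φ).
The central angle between the endpoints is δ = arccos(p₁·p₂) ≈ 0.580 rad (33.2°).
Interpolate at f = 1/2 with slerp weights a = sin((1−f)δ)/sin δ ≈ 0.522, b = sin(fδ)/sin δ ≈ 0.522.
p = a·p₁ + b·p₂ ≈ (-0.293, 0.013, 0.956); φ = arcsin(p_z) ≈ 72.92°, λ = atan2(p_y, p_x) ≈ 177.37°.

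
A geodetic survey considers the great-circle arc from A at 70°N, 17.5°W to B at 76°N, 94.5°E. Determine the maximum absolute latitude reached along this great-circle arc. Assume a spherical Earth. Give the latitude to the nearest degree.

The great circle lies in the plane with unit normal n̂ = (p₁ × p₂)/|p₁ × p₂|.
Here n̂_z ≈ +0.162; the vertex latitude is φ_max = arccos|n̂_z| ≈ 80.7°.
Check via Clairaut: cos φ_max = |cos φ₁| · sin C = cos(70.0°)·sin(28.3°) ≈ 0.162, again giving ≈ 80.7°.

≈ 81°N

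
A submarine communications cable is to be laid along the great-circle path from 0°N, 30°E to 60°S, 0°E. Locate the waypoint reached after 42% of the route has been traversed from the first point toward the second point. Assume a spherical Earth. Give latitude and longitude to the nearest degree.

The haversine formula gives a central angle δ ≈ 1.123 rad (64.3°) between the endpoints.
Interpolate at f = 0.42 with slerp weights a = sin((1−f)δ)/sin δ ≈ 0.673, b = sin(fδ)/sin δ ≈ 0.504.
p = a·p₁ + b·p₂ ≈ (0.834, 0.336, -0.437); φ = arcsin(p_z) ≈ -25.88°, λ = atan2(p_y, p_x) ≈ 21.95°.

≈ 26°S, 22°E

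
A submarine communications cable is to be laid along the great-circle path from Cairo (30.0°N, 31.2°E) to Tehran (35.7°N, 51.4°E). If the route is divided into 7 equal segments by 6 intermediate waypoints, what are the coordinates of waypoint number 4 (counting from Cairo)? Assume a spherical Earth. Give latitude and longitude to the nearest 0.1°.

≈ 33.7°N, 42.4°E

The haversine formula gives a central angle δ ≈ 0.312 rad (17.9°) between the endpoints.
Interpolate at f = 4/7 with slerp weights a = sin((1−f)δ)/sin δ ≈ 0.434, b = sin(fδ)/sin δ ≈ 0.578.
p = a·p₁ + b·p₂ ≈ (0.614, 0.561, 0.554); φ = arcsin(p_z) ≈ 33.66°, λ = atan2(p_y, p_x) ≈ 42.42°.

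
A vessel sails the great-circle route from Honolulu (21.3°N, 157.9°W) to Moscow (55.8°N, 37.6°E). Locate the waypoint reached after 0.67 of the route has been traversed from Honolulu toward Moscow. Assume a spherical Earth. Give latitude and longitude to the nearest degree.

≈ 82°N, 117°E

Convert each endpoint to a unit vector on the sphere (x = cos φ cos λ, y = cos φ sin λ, z = sin φ).
The central angle between the endpoints is δ = arccos(p₁·p₂) ≈ 1.776 rad (101.8°).
Interpolate at f = 0.67 with slerp weights a = sin((1−f)δ)/sin δ ≈ 0.565, b = sin(fδ)/sin δ ≈ 0.948.
p = a·p₁ + b·p₂ ≈ (-0.065, 0.127, 0.990); φ = arcsin(p_z) ≈ 81.78°, λ = atan2(p_y, p_x) ≈ 117.24°.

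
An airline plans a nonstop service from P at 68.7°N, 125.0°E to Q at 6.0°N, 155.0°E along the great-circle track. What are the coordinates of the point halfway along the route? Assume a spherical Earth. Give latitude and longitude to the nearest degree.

≈ 38°N, 147°E

Convert each endpoint to a unit vector on the sphere (x = cos φ cos λ, y = cos φ sin λ, z = sin φ).
The central angle between the endpoints is δ = arccos(p₁·p₂) ≈ 1.148 rad (65.8°).
Interpolate at f = 1/2 with slerp weights a = sin((1−f)δ)/sin δ ≈ 0.595, b = sin(fδ)/sin δ ≈ 0.595.
p = a·p₁ + b·p₂ ≈ (-0.661, 0.427, 0.617); φ = arcsin(p_z) ≈ 38.10°, λ = atan2(p_y, p_x) ≈ 147.10°.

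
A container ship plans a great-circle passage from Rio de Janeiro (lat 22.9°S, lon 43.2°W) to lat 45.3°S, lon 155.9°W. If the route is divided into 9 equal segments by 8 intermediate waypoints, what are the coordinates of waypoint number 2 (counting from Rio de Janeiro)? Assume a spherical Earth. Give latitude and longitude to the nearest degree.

≈ lat 37°S, lon 59°W

Convert each endpoint to a unit vector on the sphere (x = cos φ cos λ, y = cos φ sin λ, z = sin φ).
The central angle between the endpoints is δ = arccos(p₁·p₂) ≈ 1.544 rad (88.5°).
Interpolate at f = 2/9 with slerp weights a = sin((1−f)δ)/sin δ ≈ 0.933, b = sin(fδ)/sin δ ≈ 0.337.
p = a·p₁ + b·p₂ ≈ (0.410, -0.685, -0.602); φ = arcsin(p_z) ≈ -37.03°, λ = atan2(p_y, p_x) ≈ -59.08°.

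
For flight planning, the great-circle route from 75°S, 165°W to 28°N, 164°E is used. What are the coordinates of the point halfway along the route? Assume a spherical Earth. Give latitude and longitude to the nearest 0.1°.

≈ 24.0°S, 170.9°E

Convert each endpoint to a unit vector on the sphere (x = cos φ cos λ, y = cos φ sin λ, z = sin φ).
The central angle between the endpoints is δ = arccos(p₁·p₂) ≈ 1.831 rad (104.9°).
Interpolate at f = 1/2 with slerp weights a = sin((1−f)δ)/sin δ ≈ 0.821, b = sin(fδ)/sin δ ≈ 0.821.
p = a·p₁ + b·p₂ ≈ (-0.902, 0.145, -0.407); φ = arcsin(p_z) ≈ -24.04°, λ = atan2(p_y, p_x) ≈ 170.88°.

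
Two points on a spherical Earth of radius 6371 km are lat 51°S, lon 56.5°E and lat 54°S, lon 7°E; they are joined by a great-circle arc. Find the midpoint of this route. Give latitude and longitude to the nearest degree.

≈ lat 55°S, lon 33°E

Convert each endpoint to a unit vector on the sphere (x = cos φ cos λ, y = cos φ sin λ, z = sin φ).
The central angle between the endpoints is δ = arccos(p₁·p₂) ≈ 0.518 rad (29.7°).
Interpolate at f = 1/2 with slerp weights a = sin((1−f)δ)/sin δ ≈ 0.517, b = sin(fδ)/sin δ ≈ 0.517.
p = a·p₁ + b·p₂ ≈ (0.481, 0.308, -0.820); φ = arcsin(p_z) ≈ -55.13°, λ = atan2(p_y, p_x) ≈ 32.65°.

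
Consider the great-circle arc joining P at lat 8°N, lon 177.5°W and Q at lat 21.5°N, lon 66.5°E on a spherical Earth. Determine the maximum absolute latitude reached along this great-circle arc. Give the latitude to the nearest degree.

≈ 28°N

The great circle lies in the plane with unit normal n̂ = (p₁ × p₂)/|p₁ × p₂|.
Here n̂_z ≈ -0.885; the vertex latitude is φ_max = arccos|n̂_z| ≈ 27.7°.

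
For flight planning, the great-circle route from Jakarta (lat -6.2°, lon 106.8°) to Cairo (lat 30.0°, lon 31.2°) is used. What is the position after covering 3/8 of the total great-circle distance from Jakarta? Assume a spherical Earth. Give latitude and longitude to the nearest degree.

The haversine formula gives a central angle δ ≈ 1.410 rad (80.8°) between the endpoints.
Interpolate at f = 3/8 with slerp weights a = sin((1−f)δ)/sin δ ≈ 0.782, b = sin(fδ)/sin δ ≈ 0.511.
p = a·p₁ + b·p₂ ≈ (0.154, 0.973, 0.171); φ = arcsin(p_z) ≈ 9.85°, λ = atan2(p_y, p_x) ≈ 81.01°.

≈ lat 10°, lon 81°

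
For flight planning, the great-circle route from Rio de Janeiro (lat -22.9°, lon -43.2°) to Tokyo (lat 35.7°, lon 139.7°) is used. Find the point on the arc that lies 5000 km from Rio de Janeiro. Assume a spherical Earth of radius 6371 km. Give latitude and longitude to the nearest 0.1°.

The haversine formula gives a central angle δ ≈ 2.914 rad (167.0°) between the endpoints. The total great-circle distance is δ·R ≈ 2.914 × 6371 ≈ 18564 km, so the target fraction is f = 5000/18564 ≈ 0.269.
Interpolate at f ≈ 0.269 with slerp weights a = sin((1−f)δ)/sin δ ≈ 3.757, b = sin(fδ)/sin δ ≈ 3.131.
p = a·p₁ + b·p₂ ≈ (0.584, -0.725, 0.365); φ = arcsin(p_z) ≈ 21.40°, λ = atan2(p_y, p_x) ≈ -51.14°.

≈ lat 21.4°, lon -51.1°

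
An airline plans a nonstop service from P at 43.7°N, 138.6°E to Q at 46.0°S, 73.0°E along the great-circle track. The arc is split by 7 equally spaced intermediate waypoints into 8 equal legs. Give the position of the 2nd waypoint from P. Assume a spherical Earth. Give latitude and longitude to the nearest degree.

Write both endpoints as unit vectors p₁, p₂ with components (cos φ cos λ, cos φ sin λ, sin φ).
The central angle between the endpoints is δ = arccos(p₁·p₂) ≈ 1.865 rad (106.8°).
Interpolate at f = 2/8 with slerp weights a = sin((1−f)δ)/sin δ ≈ 1.029, b = sin(fδ)/sin δ ≈ 0.470.
p = a·p₁ + b·p₂ ≈ (-0.463, 0.804, 0.373); φ = arcsin(p_z) ≈ 21.92°, λ = atan2(p_y, p_x) ≈ 119.93°.

≈ 22°N, 120°E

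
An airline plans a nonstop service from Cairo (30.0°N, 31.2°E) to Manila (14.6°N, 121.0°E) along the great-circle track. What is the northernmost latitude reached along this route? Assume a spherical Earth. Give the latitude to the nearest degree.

≈ 32°N

The great circle lies in the plane with unit normal n̂ = (p₁ × p₂)/|p₁ × p₂|.
Here n̂_z ≈ +0.845; the vertex latitude is φ_max = arccos|n̂_z| ≈ 32.3°.
Check via Clairaut: cos φ_max = |cos φ₁| · sin C = cos(30.0°)·sin(77.4°) ≈ 0.845, again giving ≈ 32.3°.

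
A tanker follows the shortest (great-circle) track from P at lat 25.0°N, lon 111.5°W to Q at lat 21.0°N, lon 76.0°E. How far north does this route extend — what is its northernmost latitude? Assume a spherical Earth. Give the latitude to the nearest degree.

≈ 81°N

The great circle lies in the plane with unit normal n̂ = (p₁ × p₂)/|p₁ × p₂|.
Here n̂_z ≈ -0.152; the vertex latitude is φ_max = arccos|n̂_z| ≈ 81.3°.
Check via Clairaut: cos φ_max = |cos φ₁| · sin C = cos(25.0°)·sin(9.7°) ≈ 0.152, again giving ≈ 81.3°.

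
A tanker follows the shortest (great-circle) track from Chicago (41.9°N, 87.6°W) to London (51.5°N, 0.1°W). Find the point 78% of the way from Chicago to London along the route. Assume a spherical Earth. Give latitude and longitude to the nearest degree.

≈ 56°N, 20°W

Convert each endpoint to a unit vector on the sphere (x = cos φ cos λ, y = cos φ sin λ, z = sin φ).
The central angle between the endpoints is δ = arccos(p₁·p₂) ≈ 0.997 rad (57.1°).
Interpolate at f = 0.78 with slerp weights a = sin((1−f)δ)/sin δ ≈ 0.259, b = sin(fδ)/sin δ ≈ 0.835.
p = a·p₁ + b·p₂ ≈ (0.528, -0.194, 0.827); φ = arcsin(p_z) ≈ 55.77°, λ = atan2(p_y, p_x) ≈ -20.13°.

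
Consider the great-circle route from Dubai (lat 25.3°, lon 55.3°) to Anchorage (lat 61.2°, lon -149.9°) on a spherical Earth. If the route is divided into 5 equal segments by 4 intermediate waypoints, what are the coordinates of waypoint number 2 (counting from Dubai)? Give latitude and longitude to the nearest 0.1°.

≈ lat 60.4°, lon 69.6°

Convert each endpoint to a unit vector on the sphere (x = cos φ cos λ, y = cos φ sin λ, z = sin φ).
The central angle between the endpoints is δ = arccos(p₁·p₂) ≈ 1.590 rad (91.1°).
Interpolate at f = 2/5 with slerp weights a = sin((1−f)δ)/sin δ ≈ 0.816, b = sin(fδ)/sin δ ≈ 0.594.
p = a·p₁ + b·p₂ ≈ (0.172, 0.463, 0.869); φ = arcsin(p_z) ≈ 60.40°, λ = atan2(p_y, p_x) ≈ 69.58°.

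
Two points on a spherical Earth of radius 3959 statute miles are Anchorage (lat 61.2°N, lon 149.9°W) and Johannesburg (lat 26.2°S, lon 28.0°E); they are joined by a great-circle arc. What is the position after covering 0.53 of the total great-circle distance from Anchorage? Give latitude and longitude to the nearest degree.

≈ lat 42°N, lon 26°E

Write both endpoints as unit vectors p₁, p₂ with components (cos φ cos λ, cos φ sin λ, sin φ).
The central angle between the endpoints is δ = arccos(p₁·p₂) ≈ 2.530 rad (145.0°).
Interpolate at f = 0.53 with slerp weights a = sin((1−f)δ)/sin δ ≈ 1.617, b = sin(fδ)/sin δ ≈ 1.696.
p = a·p₁ + b·p₂ ≈ (0.670, 0.324, 0.668); φ = arcsin(p_z) ≈ 41.91°, λ = atan2(p_y, p_x) ≈ 25.80°.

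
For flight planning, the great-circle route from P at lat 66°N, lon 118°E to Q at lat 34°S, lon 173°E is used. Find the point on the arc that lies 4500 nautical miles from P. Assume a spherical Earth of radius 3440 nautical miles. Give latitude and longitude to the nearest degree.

≈ lat 2°S, lon 162°E

Write both endpoints as unit vectors p₁, p₂ with components (cos φ cos λ, cos φ sin λ, sin φ).
The central angle between the endpoints is δ = arccos(p₁·p₂) ≈ 1.894 rad (108.5°). The total great-circle distance is δ·R ≈ 1.894 × 3440 ≈ 6515 nmi, so the target fraction is f = 4500/6515 ≈ 0.691.
Interpolate at f ≈ 0.691 with slerp weights a = sin((1−f)δ)/sin δ ≈ 0.583, b = sin(fδ)/sin δ ≈ 1.018.
p = a·p₁ + b·p₂ ≈ (-0.949, 0.312, -0.037); φ = arcsin(p_z) ≈ -2.12°, λ = atan2(p_y, p_x) ≈ 161.79°.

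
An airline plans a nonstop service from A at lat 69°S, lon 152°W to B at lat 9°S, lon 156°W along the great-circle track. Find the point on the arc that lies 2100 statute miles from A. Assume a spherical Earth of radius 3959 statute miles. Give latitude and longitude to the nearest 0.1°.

≈ lat 38.7°S, lon 155.0°W

Write both endpoints as unit vectors p₁, p₂ with components (cos φ cos λ, cos φ sin λ, sin φ).
The central angle between the endpoints is δ = arccos(p₁·p₂) ≈ 1.048 rad (60.1°). The total great-circle distance is δ·R ≈ 1.048 × 3959 ≈ 4150 mi, so the target fraction is f = 2100/4150 ≈ 0.506.
Interpolate at f ≈ 0.506 with slerp weights a = sin((1−f)δ)/sin δ ≈ 0.571, b = sin(fδ)/sin δ ≈ 0.584.
p = a·p₁ + b·p₂ ≈ (-0.708, -0.331, -0.625); φ = arcsin(p_z) ≈ -38.65°, λ = atan2(p_y, p_x) ≈ -154.95°.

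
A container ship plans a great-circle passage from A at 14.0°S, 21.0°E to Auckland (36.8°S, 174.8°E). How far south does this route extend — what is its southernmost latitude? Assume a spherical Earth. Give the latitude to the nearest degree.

The great circle lies in the plane with unit normal n̂ = (p₁ × p₂)/|p₁ × p₂|.
Here n̂_z ≈ +0.411; the vertex latitude is φ_max = arccos|n̂_z| ≈ 65.7°.

≈ 66°S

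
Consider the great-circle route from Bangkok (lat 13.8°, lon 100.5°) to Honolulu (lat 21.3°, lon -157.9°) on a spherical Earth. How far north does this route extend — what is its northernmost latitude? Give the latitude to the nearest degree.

≈ 27°

The great circle lies in the plane with unit normal n̂ = (p₁ × p₂)/|p₁ × p₂|.
Here n̂_z ≈ +0.890; the vertex latitude is φ_max = arccos|n̂_z| ≈ 27.1°.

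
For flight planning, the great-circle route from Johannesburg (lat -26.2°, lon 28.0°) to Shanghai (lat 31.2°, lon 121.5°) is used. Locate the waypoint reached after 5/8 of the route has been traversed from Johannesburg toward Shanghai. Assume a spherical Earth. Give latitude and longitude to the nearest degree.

≈ lat 12°, lon 84°

From cos δ = sin φ₁ sin φ₂ + cos φ₁ cos φ₂ cos Δλ, the central angle is δ ≈ 1.850 rad (106.0°).
Interpolate at f = 5/8 with slerp weights a = sin((1−f)δ)/sin δ ≈ 0.665, b = sin(fδ)/sin δ ≈ 0.952.
p = a·p₁ + b·p₂ ≈ (0.101, 0.975, 0.200); φ = arcsin(p_z) ≈ 11.51°, λ = atan2(p_y, p_x) ≈ 84.06°.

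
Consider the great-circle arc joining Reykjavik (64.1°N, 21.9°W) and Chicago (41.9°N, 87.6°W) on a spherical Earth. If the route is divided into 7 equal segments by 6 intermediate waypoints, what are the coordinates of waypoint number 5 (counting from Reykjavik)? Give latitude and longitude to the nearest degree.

Convert each endpoint to a unit vector on the sphere (x = cos φ cos λ, y = cos φ sin λ, z = sin φ).
The central angle between the endpoints is δ = arccos(p₁·p₂) ≈ 0.746 rad (42.7°).
Interpolate at f = 5/7 with slerp weights a = sin((1−f)δ)/sin δ ≈ 0.312, b = sin(fδ)/sin δ ≈ 0.748.
p = a·p₁ + b·p₂ ≈ (0.150, -0.607, 0.780); φ = arcsin(p_z) ≈ 51.28°, λ = atan2(p_y, p_x) ≈ -76.16°.

≈ 51°N, 76°W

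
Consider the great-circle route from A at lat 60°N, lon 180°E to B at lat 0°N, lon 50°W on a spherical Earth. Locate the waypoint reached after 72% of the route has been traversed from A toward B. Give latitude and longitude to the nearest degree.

Write both endpoints as unit vectors p₁, p₂ with components (cos φ cos λ, cos φ sin λ, sin φ).
The central angle between the endpoints is δ = arccos(p₁·p₂) ≈ 1.898 rad (108.7°).
Interpolate at f = 0.72 with slerp weights a = sin((1−f)δ)/sin δ ≈ 0.535, b = sin(fδ)/sin δ ≈ 1.034.
p = a·p₁ + b·p₂ ≈ (0.397, -0.792, 0.463); φ = arcsin(p_z) ≈ 27.61°, λ = atan2(p_y, p_x) ≈ -63.38°.

≈ lat 28°N, lon 63°W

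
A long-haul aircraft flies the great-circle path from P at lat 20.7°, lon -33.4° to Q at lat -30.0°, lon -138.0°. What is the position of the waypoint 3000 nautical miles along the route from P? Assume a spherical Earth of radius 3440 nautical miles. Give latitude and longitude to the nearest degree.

Convert each endpoint to a unit vector on the sphere (x = cos φ cos λ, y = cos φ sin λ, z = sin φ).
The central angle between the endpoints is δ = arccos(p₁·p₂) ≈ 1.962 rad (112.4°). The total great-circle distance is δ·R ≈ 1.962 × 3440 ≈ 6748 nmi, so the target fraction is f = 3000/6748 ≈ 0.445.
Interpolate at f ≈ 0.445 with slerp weights a = sin((1−f)δ)/sin δ ≈ 0.959, b = sin(fδ)/sin δ ≈ 0.828.
p = a·p₁ + b·p₂ ≈ (0.216, -0.974, -0.075); φ = arcsin(p_z) ≈ -4.31°, λ = atan2(p_y, p_x) ≈ -77.51°.

≈ lat -4°, lon -78°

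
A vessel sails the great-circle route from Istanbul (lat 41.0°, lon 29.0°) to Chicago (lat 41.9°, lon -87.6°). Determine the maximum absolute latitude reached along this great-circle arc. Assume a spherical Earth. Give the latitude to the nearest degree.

≈ 59°

The great circle lies in the plane with unit normal n̂ = (p₁ × p₂)/|p₁ × p₂|.
Here n̂_z ≈ -0.511; the vertex latitude is φ_max = arccos|n̂_z| ≈ 59.3°.
Check via Clairaut: cos φ_max = |cos φ₁| · sin C = cos(41.0°)·sin(42.6°) ≈ 0.511, again giving ≈ 59.3°.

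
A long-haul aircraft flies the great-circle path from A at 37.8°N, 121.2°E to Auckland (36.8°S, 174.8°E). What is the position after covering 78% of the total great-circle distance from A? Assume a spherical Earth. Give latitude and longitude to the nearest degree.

Convert each endpoint to a unit vector on the sphere (x = cos φ cos λ, y = cos φ sin λ, z = sin φ).
The central angle between the endpoints is δ = arccos(p₁·p₂) ≈ 1.562 rad (89.5°).
Interpolate at f = 0.78 with slerp weights a = sin((1−f)δ)/sin δ ≈ 0.337, b = sin(fδ)/sin δ ≈ 0.939.
p = a·p₁ + b·p₂ ≈ (-0.887, 0.296, -0.356); φ = arcsin(p_z) ≈ -20.84°, λ = atan2(p_y, p_x) ≈ 161.54°.

≈ 21°S, 162°E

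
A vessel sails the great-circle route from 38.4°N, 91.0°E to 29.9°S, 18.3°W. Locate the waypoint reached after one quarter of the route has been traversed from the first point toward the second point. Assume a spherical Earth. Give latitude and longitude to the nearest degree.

Convert each endpoint to a unit vector on the sphere (x = cos φ cos λ, y = cos φ sin λ, z = sin φ).
The central angle between the endpoints is δ = arccos(p₁·p₂) ≈ 2.134 rad (122.3°).
Interpolate at f = 1/4 with slerp weights a = sin((1−f)δ)/sin δ ≈ 1.182, b = sin(fδ)/sin δ ≈ 0.602.
p = a·p₁ + b·p₂ ≈ (0.479, 0.763, 0.435); φ = arcsin(p_z) ≈ 25.75°, λ = atan2(p_y, p_x) ≈ 57.87°.

≈ 26°N, 58°E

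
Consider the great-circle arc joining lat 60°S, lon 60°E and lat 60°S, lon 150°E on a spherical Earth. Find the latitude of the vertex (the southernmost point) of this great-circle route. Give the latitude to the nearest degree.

The great circle lies in the plane with unit normal n̂ = (p₁ × p₂)/|p₁ × p₂|.
Here n̂_z ≈ +0.378; the vertex latitude is φ_max = arccos|n̂_z| ≈ 67.8°.
Check via Clairaut: cos φ_max = |cos φ₁| · sin C = cos(60.0°)·sin(130.9°) ≈ 0.378, again giving ≈ 67.8°.

≈ 68°S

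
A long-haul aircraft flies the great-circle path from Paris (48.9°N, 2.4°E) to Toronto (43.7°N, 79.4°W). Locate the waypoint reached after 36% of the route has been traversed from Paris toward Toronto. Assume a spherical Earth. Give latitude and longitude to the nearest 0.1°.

Write both endpoints as unit vectors p₁, p₂ with components (cos φ cos λ, cos φ sin λ, sin φ).
The central angle between the endpoints is δ = arccos(p₁·p₂) ≈ 0.942 rad (54.0°).
Interpolate at f = 0.36 with slerp weights a = sin((1−f)δ)/sin δ ≈ 0.701, b = sin(fδ)/sin δ ≈ 0.411.
p = a·p₁ + b·p₂ ≈ (0.515, -0.273, 0.812); φ = arcsin(p_z) ≈ 54.34°, λ = atan2(p_y, p_x) ≈ -27.92°.

≈ 54.3°N, 27.9°W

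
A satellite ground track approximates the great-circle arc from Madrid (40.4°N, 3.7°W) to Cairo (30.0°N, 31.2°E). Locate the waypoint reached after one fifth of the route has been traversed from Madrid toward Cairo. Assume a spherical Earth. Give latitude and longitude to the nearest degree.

The haversine formula gives a central angle δ ≈ 0.526 rad (30.1°) between the endpoints.
Interpolate at f = 1/5 with slerp weights a = sin((1−f)δ)/sin δ ≈ 0.814, b = sin(fδ)/sin δ ≈ 0.209.
p = a·p₁ + b·p₂ ≈ (0.773, 0.054, 0.632); φ = arcsin(p_z) ≈ 39.19°, λ = atan2(p_y, p_x) ≈ 3.98°.

≈ 39°N, 4°E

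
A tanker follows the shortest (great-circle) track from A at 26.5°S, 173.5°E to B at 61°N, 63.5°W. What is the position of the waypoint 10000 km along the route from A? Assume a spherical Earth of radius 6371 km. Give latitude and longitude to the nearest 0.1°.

Convert each endpoint to a unit vector on the sphere (x = cos φ cos λ, y = cos φ sin λ, z = sin φ).
The central angle between the endpoints is δ = arccos(p₁·p₂) ≈ 2.248 rad (128.8°). The total great-circle distance is δ·R ≈ 2.248 × 6371 ≈ 14322 km, so the target fraction is f = 10000/14322 ≈ 0.698.
Interpolate at f ≈ 0.698 with slerp weights a = sin((1−f)δ)/sin δ ≈ 0.805, b = sin(fδ)/sin δ ≈ 1.283.
p = a·p₁ + b·p₂ ≈ (-0.438, -0.475, 0.763); φ = arcsin(p_z) ≈ 49.73°, λ = atan2(p_y, p_x) ≈ -132.69°.

≈ 49.7°N, 132.7°W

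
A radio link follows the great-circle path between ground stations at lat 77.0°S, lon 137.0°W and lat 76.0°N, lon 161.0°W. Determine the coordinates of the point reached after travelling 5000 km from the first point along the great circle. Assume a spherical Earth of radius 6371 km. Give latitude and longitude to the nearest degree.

≈ lat 32°S, lon 148°W

Convert each endpoint to a unit vector on the sphere (x = cos φ cos λ, y = cos φ sin λ, z = sin φ).
The central angle between the endpoints is δ = arccos(p₁·p₂) ≈ 2.681 rad (153.6°). The total great-circle distance is δ·R ≈ 2.681 × 6371 ≈ 17080 km, so the target fraction is f = 5000/17080 ≈ 0.293.
Interpolate at f ≈ 0.293 with slerp weights a = sin((1−f)δ)/sin δ ≈ 2.131, b = sin(fδ)/sin δ ≈ 1.589.
p = a·p₁ + b·p₂ ≈ (-0.714, -0.452, -0.534); φ = arcsin(p_z) ≈ -32.30°, λ = atan2(p_y, p_x) ≈ -147.66°.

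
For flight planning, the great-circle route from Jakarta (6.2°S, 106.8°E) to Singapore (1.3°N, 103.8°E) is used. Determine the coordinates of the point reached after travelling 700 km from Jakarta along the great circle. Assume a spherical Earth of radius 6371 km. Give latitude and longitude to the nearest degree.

≈ 0°N, 104°E

The haversine formula gives a central angle δ ≈ 0.141 rad (8.1°) between the endpoints. The total great-circle distance is δ·R ≈ 0.141 × 6371 ≈ 898 km, so the target fraction is f = 700/898 ≈ 0.780.
Interpolate at f ≈ 0.780 with slerp weights a = sin((1−f)δ)/sin δ ≈ 0.221, b = sin(fδ)/sin δ ≈ 0.781.
p = a·p₁ + b·p₂ ≈ (-0.250, 0.968, -0.006); φ = arcsin(p_z) ≈ -0.35°, λ = atan2(p_y, p_x) ≈ 104.46°.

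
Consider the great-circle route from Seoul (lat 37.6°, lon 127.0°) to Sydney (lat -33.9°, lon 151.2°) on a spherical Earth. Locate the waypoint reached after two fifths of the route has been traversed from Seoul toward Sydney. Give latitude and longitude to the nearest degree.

The haversine formula gives a central angle δ ≈ 1.308 rad (75.0°) between the endpoints.
Interpolate at f = 2/5 with slerp weights a = sin((1−f)δ)/sin δ ≈ 0.732, b = sin(fδ)/sin δ ≈ 0.517.
p = a·p₁ + b·p₂ ≈ (-0.725, 0.670, 0.158); φ = arcsin(p_z) ≈ 9.09°, λ = atan2(p_y, p_x) ≈ 137.27°.

≈ lat 9°, lon 137°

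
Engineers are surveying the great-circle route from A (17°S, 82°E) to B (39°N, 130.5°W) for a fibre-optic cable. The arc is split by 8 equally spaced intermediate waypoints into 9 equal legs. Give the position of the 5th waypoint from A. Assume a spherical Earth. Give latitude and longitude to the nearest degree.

≈ (38°N, 144°E)

Write both endpoints as unit vectors p₁, p₂ with components (cos φ cos λ, cos φ sin λ, sin φ).
The central angle between the endpoints is δ = arccos(p₁·p₂) ≈ 2.516 rad (144.2°).
Interpolate at f = 5/9 with slerp weights a = sin((1−f)δ)/sin δ ≈ 1.537, b = sin(fδ)/sin δ ≈ 1.683.
p = a·p₁ + b·p₂ ≈ (-0.645, 0.461, 0.610); φ = arcsin(p_z) ≈ 37.58°, λ = atan2(p_y, p_x) ≈ 144.47°.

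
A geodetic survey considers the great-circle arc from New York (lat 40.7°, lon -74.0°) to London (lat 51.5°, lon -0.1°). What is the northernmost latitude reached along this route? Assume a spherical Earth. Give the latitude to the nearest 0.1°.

≈ 53.8°

The great circle lies in the plane with unit normal n̂ = (p₁ × p₂)/|p₁ × p₂|.
Here n̂_z ≈ +0.591; the vertex latitude is φ_max = arccos|n̂_z| ≈ 53.8°.
Check via Clairaut: cos φ_max = |cos φ₁| · sin C = cos(40.7°)·sin(51.2°) ≈ 0.591, again giving ≈ 53.8°.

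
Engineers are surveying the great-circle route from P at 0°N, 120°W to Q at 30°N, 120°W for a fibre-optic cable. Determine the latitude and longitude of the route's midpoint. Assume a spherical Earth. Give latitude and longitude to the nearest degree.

≈ 15°N, 120°W

Convert each endpoint to a unit vector on the sphere (x = cos φ cos λ, y = cos φ sin λ, z = sin φ).
The central angle between the endpoints is δ = arccos(p₁·p₂) ≈ 0.524 rad (30.0°).
Interpolate at f = 1/2 with slerp weights a = sin((1−f)δ)/sin δ ≈ 0.518, b = sin(fδ)/sin δ ≈ 0.518.
p = a·p₁ + b·p₂ ≈ (-0.483, -0.837, 0.259); φ = arcsin(p_z) ≈ 15.00°, λ = atan2(p_y, p_x) ≈ -120.00°.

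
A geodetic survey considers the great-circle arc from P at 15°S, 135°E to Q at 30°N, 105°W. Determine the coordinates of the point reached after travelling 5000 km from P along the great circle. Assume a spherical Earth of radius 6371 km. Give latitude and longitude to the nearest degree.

≈ 7°N, 175°E

Write both endpoints as unit vectors p₁, p₂ with components (cos φ cos λ, cos φ sin λ, sin φ).
The central angle between the endpoints is δ = arccos(p₁·p₂) ≈ 2.150 rad (123.2°). The total great-circle distance is δ·R ≈ 2.150 × 6371 ≈ 13700 km, so the target fraction is f = 5000/13700 ≈ 0.365.
Interpolate at f ≈ 0.365 with slerp weights a = sin((1−f)δ)/sin δ ≈ 1.170, b = sin(fδ)/sin δ ≈ 0.845.
p = a·p₁ + b·p₂ ≈ (-0.989, 0.093, 0.119); φ = arcsin(p_z) ≈ 6.86°, λ = atan2(p_y, p_x) ≈ 174.65°.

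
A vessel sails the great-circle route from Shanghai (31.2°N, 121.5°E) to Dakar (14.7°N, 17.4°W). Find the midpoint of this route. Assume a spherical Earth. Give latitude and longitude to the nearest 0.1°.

Write both endpoints as unit vectors p₁, p₂ with components (cos φ cos λ, cos φ sin λ, sin φ).
The central angle between the endpoints is δ = arccos(p₁·p₂) ≈ 2.085 rad (119.5°).
Interpolate at f = 1/2 with slerp weights a = sin((1−f)δ)/sin δ ≈ 0.992, b = sin(fδ)/sin δ ≈ 0.992.
p = a·p₁ + b·p₂ ≈ (0.472, 0.437, 0.766); φ = arcsin(p_z) ≈ 49.97°, λ = atan2(p_y, p_x) ≈ 42.75°.

≈ 50.0°N, 42.7°E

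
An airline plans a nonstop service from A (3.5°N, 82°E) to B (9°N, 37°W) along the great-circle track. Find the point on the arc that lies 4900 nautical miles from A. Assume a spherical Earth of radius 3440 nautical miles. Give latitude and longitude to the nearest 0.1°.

≈ (12.5°N, 0.2°W)

From cos δ = sin φ₁ sin φ₂ + cos φ₁ cos φ₂ cos Δλ, the central angle is δ ≈ 2.058 rad (117.9°). The total great-circle distance is δ·R ≈ 2.058 × 3440 ≈ 7080 nmi, so the target fraction is f = 4900/7080 ≈ 0.692.
Interpolate at f ≈ 0.692 with slerp weights a = sin((1−f)δ)/sin δ ≈ 0.670, b = sin(fδ)/sin δ ≈ 1.120.
p = a·p₁ + b·p₂ ≈ (0.976, -0.003, 0.216); φ = arcsin(p_z) ≈ 12.48°, λ = atan2(p_y, p_x) ≈ -0.18°.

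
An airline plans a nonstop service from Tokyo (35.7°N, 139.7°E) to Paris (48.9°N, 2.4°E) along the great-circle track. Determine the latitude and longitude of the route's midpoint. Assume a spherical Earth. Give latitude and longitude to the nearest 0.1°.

From cos δ = sin φ₁ sin φ₂ + cos φ₁ cos φ₂ cos Δλ, the central angle is δ ≈ 1.523 rad (87.3°).
Interpolate at f = 1/2 with slerp weights a = sin((1−f)δ)/sin δ ≈ 0.691, b = sin(fδ)/sin δ ≈ 0.691.
p = a·p₁ + b·p₂ ≈ (0.026, 0.382, 0.924); φ = arcsin(p_z) ≈ 67.49°, λ = atan2(p_y, p_x) ≈ 86.12°.

≈ 67.5°N, 86.1°E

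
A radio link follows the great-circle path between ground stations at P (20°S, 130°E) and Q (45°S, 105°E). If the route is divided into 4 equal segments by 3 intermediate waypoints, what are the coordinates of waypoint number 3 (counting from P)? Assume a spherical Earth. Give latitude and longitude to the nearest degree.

≈ (39°S, 113°E)

The haversine formula gives a central angle δ ≈ 0.566 rad (32.4°) between the endpoints.
Interpolate at f = 3/4 with slerp weights a = sin((1−f)δ)/sin δ ≈ 0.263, b = sin(fδ)/sin δ ≈ 0.768.
p = a·p₁ + b·p₂ ≈ (-0.299, 0.714, -0.633); φ = arcsin(p_z) ≈ -39.27°, λ = atan2(p_y, p_x) ≈ 112.75°.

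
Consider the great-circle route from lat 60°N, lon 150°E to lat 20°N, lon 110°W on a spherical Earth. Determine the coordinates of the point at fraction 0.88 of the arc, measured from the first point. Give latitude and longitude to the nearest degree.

≈ lat 28°N, lon 115°W

Write both endpoints as unit vectors p₁, p₂ with components (cos φ cos λ, cos φ sin λ, sin φ).
The central angle between the endpoints is δ = arccos(p₁·p₂) ≈ 1.355 rad (77.6°).
Interpolate at f = 0.88 with slerp weights a = sin((1−f)δ)/sin δ ≈ 0.166, b = sin(fδ)/sin δ ≈ 0.951.
p = a·p₁ + b·p₂ ≈ (-0.377, -0.799, 0.469); φ = arcsin(p_z) ≈ 27.96°, λ = atan2(p_y, p_x) ≈ -115.30°.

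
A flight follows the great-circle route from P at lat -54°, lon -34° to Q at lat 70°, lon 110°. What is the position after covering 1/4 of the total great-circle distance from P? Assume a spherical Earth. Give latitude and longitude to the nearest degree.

≈ lat -18°, lon -14°

From cos δ = sin φ₁ sin φ₂ + cos φ₁ cos φ₂ cos Δλ, the central angle is δ ≈ 2.746 rad (157.3°).
Interpolate at f = 1/4 with slerp weights a = sin((1−f)δ)/sin δ ≈ 2.292, b = sin(fδ)/sin δ ≈ 1.646.
p = a·p₁ + b·p₂ ≈ (0.925, -0.224, -0.308); φ = arcsin(p_z) ≈ -17.93°, λ = atan2(p_y, p_x) ≈ -13.65°.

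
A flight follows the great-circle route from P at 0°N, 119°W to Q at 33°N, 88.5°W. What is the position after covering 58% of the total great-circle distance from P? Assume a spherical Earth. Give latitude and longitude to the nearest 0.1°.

From cos δ = sin φ₁ sin φ₂ + cos φ₁ cos φ₂ cos Δλ, the central angle is δ ≈ 0.763 rad (43.7°).
Interpolate at f = 0.58 with slerp weights a = sin((1−f)δ)/sin δ ≈ 0.456, b = sin(fδ)/sin δ ≈ 0.620.
p = a·p₁ + b·p₂ ≈ (-0.207, -0.918, 0.337); φ = arcsin(p_z) ≈ 19.72°, λ = atan2(p_y, p_x) ≈ -102.73°.

≈ 19.7°N, 102.7°W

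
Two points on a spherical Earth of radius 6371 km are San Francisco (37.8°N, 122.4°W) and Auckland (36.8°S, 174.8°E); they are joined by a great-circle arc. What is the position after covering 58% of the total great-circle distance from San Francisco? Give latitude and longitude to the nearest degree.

Convert each endpoint to a unit vector on the sphere (x = cos φ cos λ, y = cos φ sin λ, z = sin φ).
The central angle between the endpoints is δ = arccos(p₁·p₂) ≈ 1.649 rad (94.5°).
Interpolate at f = 0.58 with slerp weights a = sin((1−f)δ)/sin δ ≈ 0.640, b = sin(fδ)/sin δ ≈ 0.820.
p = a·p₁ + b·p₂ ≈ (-0.925, -0.368, -0.098); φ = arcsin(p_z) ≈ -5.65°, λ = atan2(p_y, p_x) ≈ -158.31°.

≈ (6°S, 158°W)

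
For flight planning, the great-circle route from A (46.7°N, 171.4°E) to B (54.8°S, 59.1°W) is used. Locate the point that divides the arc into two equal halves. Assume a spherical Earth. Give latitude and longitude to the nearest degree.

≈ (9°S, 134°W)

Convert each endpoint to a unit vector on the sphere (x = cos φ cos λ, y = cos φ sin λ, z = sin φ).
The central angle between the endpoints is δ = arccos(p₁·p₂) ≈ 2.580 rad (147.8°).
Interpolate at f = 1/2 with slerp weights a = sin((1−f)δ)/sin δ ≈ 1.803, b = sin(fδ)/sin δ ≈ 1.803.
p = a·p₁ + b·p₂ ≈ (-0.689, -0.707, -0.161); φ = arcsin(p_z) ≈ -9.27°, λ = atan2(p_y, p_x) ≈ -134.26°.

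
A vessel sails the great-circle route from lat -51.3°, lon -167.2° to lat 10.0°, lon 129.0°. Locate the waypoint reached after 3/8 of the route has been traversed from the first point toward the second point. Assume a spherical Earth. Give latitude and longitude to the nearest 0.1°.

≈ lat -31.7°, lon 160.3°

Write both endpoints as unit vectors p₁, p₂ with components (cos φ cos λ, cos φ sin λ, sin φ).
The central angle between the endpoints is δ = arccos(p₁·p₂) ≈ 1.434 rad (82.2°).
Interpolate at f = 3/8 with slerp weights a = sin((1−f)δ)/sin δ ≈ 0.788, b = sin(fδ)/sin δ ≈ 0.517.
p = a·p₁ + b·p₂ ≈ (-0.801, 0.287, -0.525); φ = arcsin(p_z) ≈ -31.70°, λ = atan2(p_y, p_x) ≈ 160.32°.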